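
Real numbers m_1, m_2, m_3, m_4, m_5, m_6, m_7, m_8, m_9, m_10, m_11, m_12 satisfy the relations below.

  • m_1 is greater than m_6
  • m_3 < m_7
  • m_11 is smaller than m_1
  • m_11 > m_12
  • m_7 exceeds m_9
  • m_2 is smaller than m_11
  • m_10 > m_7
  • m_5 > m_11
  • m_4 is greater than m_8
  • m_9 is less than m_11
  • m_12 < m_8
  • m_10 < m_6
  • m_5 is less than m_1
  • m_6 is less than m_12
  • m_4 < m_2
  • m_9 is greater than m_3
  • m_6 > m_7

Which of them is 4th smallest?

The consecutive relations fix a unique order: m_3 < m_9 < m_7 < m_10 < m_6 < m_12 < m_8 < m_4 < m_2 < m_11 < m_5 < m_1.
Counting 4 from the smallest end gives m_10.

m_10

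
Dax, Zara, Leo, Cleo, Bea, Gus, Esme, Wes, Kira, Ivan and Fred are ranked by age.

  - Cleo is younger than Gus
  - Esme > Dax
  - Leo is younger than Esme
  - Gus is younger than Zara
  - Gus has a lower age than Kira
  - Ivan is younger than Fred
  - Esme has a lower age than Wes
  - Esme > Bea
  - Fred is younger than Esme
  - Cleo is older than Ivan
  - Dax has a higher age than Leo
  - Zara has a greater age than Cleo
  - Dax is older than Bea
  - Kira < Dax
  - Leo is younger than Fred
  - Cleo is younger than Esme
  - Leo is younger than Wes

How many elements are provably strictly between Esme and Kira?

1

The relations place Kira below Esme. An element lies strictly between them when it is forced above Kira and also forced below Esme.
Above Kira: {Dax, Wes}. Below Esme: {Leo, Ivan, Cleo, Gus, Bea, Fred, Dax}.
Intersection: {Dax} — 1.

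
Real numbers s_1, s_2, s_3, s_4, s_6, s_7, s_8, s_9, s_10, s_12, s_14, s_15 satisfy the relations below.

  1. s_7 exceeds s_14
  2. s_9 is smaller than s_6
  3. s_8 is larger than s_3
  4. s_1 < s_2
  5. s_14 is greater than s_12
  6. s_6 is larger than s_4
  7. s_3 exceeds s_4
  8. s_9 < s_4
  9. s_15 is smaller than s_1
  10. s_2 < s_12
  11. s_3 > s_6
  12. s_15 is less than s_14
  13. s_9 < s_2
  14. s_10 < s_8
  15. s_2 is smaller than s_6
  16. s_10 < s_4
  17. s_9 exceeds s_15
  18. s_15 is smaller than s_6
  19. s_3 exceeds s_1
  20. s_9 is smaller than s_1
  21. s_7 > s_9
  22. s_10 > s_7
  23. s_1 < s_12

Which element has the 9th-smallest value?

s_4

Piecing the relations together gives one ordering: s_15 < s_9 < s_1 < s_2 < s_12 < s_14 < s_7 < s_10 < s_4 < s_6 < s_3 < s_8.
The 9th smallest is s_4.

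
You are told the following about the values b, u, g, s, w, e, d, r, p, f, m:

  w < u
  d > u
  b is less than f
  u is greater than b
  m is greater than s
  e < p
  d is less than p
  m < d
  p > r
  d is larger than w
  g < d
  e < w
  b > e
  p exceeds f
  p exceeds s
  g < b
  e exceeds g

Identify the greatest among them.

Chaining downward from p: directly below it, e, s, f, d, r; then g, w, b, m, u.
That covers every other element, and nothing is given above p, so p is the greatest.

p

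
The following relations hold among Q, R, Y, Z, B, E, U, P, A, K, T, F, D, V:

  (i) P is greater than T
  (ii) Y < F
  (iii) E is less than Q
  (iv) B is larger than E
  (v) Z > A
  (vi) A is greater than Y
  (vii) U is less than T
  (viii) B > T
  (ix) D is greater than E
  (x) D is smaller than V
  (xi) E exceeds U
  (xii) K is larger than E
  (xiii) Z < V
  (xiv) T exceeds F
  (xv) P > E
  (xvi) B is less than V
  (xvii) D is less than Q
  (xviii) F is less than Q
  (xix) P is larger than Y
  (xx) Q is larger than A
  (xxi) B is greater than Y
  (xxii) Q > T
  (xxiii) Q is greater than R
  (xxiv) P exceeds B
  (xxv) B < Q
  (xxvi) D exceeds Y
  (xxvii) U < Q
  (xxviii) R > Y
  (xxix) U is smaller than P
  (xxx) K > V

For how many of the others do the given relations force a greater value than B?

From B the given relations immediately reach P, Q, V.
From those, K — 4 in total.
Nothing else is reachable above B; 4 in all.

4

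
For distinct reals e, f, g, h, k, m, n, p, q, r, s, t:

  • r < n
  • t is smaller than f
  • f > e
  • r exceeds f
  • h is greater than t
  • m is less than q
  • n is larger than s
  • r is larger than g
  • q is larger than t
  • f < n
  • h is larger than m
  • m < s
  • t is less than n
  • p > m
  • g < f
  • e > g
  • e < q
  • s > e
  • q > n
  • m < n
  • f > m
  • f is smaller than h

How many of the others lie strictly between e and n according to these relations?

The relations place e below n. An element lies strictly between them when it is forced above e and also forced below n.
Above e: {f, r, s, h, q}. Below n: {g, t, m, f, r, s}.
Intersection: {f, r, s} — 3.

3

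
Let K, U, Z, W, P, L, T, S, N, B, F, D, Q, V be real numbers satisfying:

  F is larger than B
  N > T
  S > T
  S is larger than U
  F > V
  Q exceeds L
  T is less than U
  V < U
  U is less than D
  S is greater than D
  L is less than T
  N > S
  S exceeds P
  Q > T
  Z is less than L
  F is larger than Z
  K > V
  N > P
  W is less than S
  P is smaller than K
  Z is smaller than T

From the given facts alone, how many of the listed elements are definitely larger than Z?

From Z the given relations immediately reach L, T, F.
From those, U, Q, S, N — 7 in total.
From those, D — 8 in total.
No other element is forced above Z by the given relations, so the count is 8.

8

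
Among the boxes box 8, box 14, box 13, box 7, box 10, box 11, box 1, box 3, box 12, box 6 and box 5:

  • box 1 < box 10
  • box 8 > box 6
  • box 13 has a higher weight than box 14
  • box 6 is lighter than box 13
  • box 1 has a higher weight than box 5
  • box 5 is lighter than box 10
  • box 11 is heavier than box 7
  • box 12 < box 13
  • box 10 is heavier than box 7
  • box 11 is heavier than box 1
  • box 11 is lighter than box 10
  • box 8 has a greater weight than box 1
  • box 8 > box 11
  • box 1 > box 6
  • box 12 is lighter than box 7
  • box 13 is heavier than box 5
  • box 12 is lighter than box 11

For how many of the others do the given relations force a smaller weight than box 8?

The elements the relations force below box 8 are box 6, box 12, box 5, box 7, box 1, box 11 — no chain reaches any other.
That is 6.

6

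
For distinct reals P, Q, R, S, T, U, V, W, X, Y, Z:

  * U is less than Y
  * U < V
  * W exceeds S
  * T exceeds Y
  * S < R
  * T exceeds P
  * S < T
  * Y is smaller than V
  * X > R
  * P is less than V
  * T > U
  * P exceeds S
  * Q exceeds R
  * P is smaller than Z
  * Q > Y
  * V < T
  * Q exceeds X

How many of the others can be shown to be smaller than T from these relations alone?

5

Directly below T: U, S, Y, P, V.
No other element is forced below T by the given relations, so the count is 5.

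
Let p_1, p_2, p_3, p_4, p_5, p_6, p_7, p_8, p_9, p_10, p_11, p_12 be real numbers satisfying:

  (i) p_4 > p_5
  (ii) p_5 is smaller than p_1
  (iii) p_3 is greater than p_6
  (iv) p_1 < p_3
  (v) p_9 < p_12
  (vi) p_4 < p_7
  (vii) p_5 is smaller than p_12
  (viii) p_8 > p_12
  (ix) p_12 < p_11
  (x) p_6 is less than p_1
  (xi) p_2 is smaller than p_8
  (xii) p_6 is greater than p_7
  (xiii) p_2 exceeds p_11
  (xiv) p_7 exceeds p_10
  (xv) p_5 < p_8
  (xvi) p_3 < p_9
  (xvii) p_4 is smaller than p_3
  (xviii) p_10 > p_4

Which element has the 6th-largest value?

p_3

The consecutive relations fix a unique order: p_5 < p_4 < p_10 < p_7 < p_6 < p_1 < p_3 < p_9 < p_12 < p_11 < p_2 < p_8.
The 6th largest is p_3.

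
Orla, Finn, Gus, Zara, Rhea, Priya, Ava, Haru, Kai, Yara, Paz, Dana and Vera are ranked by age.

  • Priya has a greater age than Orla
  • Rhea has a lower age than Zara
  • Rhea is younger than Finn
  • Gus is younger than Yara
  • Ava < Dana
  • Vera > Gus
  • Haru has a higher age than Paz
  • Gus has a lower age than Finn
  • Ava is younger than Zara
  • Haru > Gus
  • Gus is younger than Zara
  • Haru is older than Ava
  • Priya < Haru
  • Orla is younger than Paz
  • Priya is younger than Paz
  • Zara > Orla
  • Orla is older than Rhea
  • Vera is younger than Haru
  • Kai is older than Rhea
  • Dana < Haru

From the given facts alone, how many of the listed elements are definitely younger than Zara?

4

From Zara the given relations immediately reach Rhea, Gus, Ava, Orla.
Nothing else is reachable below Zara; 4 in all.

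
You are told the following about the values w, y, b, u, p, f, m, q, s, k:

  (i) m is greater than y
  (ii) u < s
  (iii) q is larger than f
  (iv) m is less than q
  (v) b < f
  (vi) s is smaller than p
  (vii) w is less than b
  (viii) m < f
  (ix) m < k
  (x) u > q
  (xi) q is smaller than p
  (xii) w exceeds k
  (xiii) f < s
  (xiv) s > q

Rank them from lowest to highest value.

y < m < k < w < b < f < q < u < s < p

Nothing is placed below y, so it is least; from there y < m; m < k; k < w; w < b; b < f; f < q; q < u; u < s; s < p, each given directly.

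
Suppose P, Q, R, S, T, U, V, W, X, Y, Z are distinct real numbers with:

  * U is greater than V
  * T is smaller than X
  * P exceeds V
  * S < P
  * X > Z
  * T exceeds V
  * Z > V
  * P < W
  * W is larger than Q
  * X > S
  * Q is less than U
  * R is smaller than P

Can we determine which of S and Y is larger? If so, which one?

Following every chain through S: above S we get P, W, X.
Y is not reached, and no chain runs the other way from Y to S.
So the given relations leave the order of S and Y undetermined.

undetermined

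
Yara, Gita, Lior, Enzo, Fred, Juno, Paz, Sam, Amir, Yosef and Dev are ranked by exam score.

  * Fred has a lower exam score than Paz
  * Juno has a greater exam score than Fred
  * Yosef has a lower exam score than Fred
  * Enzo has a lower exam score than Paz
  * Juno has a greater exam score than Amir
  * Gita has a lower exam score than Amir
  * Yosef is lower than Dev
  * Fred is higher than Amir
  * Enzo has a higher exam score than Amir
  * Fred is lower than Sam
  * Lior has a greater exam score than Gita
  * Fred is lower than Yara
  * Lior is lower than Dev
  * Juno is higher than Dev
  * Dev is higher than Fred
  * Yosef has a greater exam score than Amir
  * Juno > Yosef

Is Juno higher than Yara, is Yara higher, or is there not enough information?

Following every chain through Yara: below Yara we get Gita, Amir, Yosef, Fred.
Juno is not reached, and no chain runs the other way from Juno to Yara.
So the given relations leave the order of Yara and Juno undetermined.

undetermined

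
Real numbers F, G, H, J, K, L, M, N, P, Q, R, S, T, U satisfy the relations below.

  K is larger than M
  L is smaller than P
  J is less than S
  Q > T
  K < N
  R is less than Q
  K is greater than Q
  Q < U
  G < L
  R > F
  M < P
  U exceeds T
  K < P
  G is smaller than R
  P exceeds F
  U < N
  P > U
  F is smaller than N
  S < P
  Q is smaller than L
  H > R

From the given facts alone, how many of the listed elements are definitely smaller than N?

The elements the relations force below N are F, T, G, R, Q, M, K, U — no chain reaches any other.
That is 8.

8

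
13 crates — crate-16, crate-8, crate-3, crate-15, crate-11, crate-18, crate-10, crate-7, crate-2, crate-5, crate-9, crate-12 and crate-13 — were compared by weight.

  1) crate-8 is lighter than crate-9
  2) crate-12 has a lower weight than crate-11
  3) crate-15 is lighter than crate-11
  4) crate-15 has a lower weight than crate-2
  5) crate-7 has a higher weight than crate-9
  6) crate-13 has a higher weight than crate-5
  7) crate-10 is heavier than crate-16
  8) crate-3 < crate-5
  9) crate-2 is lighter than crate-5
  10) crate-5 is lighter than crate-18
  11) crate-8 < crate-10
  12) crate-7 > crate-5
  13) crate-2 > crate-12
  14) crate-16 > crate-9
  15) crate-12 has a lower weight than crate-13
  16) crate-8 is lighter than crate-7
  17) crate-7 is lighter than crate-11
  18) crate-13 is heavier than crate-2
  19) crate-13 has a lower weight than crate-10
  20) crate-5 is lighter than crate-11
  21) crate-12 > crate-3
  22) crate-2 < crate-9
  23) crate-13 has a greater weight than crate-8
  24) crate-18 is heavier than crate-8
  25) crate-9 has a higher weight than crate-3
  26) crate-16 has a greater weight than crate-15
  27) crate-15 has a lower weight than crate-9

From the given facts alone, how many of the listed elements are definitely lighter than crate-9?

5

The elements the relations force below crate-9 are crate-8, crate-3, crate-15, crate-12, crate-2 — no chain reaches any other.
That is 5.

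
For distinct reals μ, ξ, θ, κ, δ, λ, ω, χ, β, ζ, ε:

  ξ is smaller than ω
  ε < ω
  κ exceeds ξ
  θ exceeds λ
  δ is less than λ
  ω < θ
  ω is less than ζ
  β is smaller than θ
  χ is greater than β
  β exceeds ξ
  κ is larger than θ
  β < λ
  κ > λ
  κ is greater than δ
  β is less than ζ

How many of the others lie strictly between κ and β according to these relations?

Chaining upward from β reaches: λ, θ, χ, ζ.
Chaining downward from κ reaches: ε, δ, ξ, ω, λ, θ.
Strictly between β and κ are those in both lists: λ, θ — 2 elements.

2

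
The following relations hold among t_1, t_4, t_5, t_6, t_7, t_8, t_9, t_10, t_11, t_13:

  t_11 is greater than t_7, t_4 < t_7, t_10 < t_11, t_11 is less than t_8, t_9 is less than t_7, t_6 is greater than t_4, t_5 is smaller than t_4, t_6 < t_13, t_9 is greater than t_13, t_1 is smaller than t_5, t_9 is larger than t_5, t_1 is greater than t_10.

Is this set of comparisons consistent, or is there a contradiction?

consistent

Every relation is compatible with t_10 < t_1 < t_5 < t_4 < t_6 < t_13 < t_9 < t_7 < t_11 < t_8; the set is consistent.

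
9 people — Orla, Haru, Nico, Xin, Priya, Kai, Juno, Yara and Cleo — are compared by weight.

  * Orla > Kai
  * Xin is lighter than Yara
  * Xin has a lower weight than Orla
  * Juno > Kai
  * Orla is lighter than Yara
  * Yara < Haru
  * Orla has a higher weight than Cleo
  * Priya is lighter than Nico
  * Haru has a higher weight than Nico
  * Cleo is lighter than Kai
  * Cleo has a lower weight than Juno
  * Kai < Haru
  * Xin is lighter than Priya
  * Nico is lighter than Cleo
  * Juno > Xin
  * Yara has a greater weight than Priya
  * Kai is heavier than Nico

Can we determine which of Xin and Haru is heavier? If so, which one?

Xin < Priya and Priya < Nico give Xin < Nico.
With Nico < Cleo: Xin < Priya < Nico < Cleo.
With Cleo < Kai: Xin < Priya < Nico < Cleo < Kai.
With Kai < Orla: Xin < Priya < Nico < Cleo < Kai < Orla.
Then Orla < Yara extends the chain to Yara.
With Yara < Haru: Xin < Priya < Nico < Cleo < Kai < Orla < Yara < Haru.
So Haru is heavier.

Haru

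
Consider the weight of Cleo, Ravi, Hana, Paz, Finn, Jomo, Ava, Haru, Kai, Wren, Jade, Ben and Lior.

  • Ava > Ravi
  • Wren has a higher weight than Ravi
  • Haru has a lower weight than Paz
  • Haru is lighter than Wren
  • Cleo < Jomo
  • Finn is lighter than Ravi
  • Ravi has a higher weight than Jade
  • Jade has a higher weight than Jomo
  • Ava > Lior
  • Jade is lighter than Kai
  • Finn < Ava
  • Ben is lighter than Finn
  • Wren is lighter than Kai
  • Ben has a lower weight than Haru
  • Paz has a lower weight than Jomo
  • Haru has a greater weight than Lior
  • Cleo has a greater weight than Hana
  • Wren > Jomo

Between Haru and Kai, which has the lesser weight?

Link the given pairs in sequence: Haru < Paz; Paz < Jomo; Jomo < Jade; Jade < Ravi; Ravi < Wren; Wren < Kai.
Chaining these gives Haru < Paz < Jomo < Jade < Ravi < Wren < Kai.
So Haru < Kai; Haru is the lighter of the two.

Haru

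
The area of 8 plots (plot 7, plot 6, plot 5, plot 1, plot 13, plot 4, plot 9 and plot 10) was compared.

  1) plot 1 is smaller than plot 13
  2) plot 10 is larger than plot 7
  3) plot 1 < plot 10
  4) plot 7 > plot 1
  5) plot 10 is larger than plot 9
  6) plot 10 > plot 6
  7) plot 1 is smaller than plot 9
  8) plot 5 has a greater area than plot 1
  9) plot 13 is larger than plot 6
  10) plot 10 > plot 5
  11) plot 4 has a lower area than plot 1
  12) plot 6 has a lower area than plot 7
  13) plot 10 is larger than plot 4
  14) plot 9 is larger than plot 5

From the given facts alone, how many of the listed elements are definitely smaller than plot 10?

Directly below plot 10: plot 4, plot 1, plot 5, plot 6, plot 7, plot 9.
Nothing else is reachable below plot 10; 6 in all.

6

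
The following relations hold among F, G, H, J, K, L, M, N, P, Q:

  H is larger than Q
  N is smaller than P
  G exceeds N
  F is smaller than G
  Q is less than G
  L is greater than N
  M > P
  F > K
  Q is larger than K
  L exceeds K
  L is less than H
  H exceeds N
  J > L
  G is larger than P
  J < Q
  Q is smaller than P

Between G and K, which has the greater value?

G

K < L and L < J give K < J.
Then J < Q extends the chain to Q.
Then Q < P extends the chain to P.
With P < G: K < L < J < Q < P < G.
So K < G; G is the larger of the two.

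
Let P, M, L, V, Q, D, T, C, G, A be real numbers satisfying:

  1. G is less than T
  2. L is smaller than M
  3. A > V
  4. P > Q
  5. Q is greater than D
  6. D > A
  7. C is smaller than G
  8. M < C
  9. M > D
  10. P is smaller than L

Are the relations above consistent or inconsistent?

Every relation is compatible with V < A < D < Q < P < L < M < C < G < T; the set is consistent.

consistent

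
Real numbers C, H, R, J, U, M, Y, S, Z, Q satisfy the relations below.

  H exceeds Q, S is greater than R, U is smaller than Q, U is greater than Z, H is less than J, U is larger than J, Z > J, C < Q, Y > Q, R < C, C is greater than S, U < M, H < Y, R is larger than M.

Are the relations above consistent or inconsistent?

inconsistent

Chaining the given relations yields J < Z < U < M < R < S < C < Q < H, so J < H. But one relation states H < J. These cannot both hold.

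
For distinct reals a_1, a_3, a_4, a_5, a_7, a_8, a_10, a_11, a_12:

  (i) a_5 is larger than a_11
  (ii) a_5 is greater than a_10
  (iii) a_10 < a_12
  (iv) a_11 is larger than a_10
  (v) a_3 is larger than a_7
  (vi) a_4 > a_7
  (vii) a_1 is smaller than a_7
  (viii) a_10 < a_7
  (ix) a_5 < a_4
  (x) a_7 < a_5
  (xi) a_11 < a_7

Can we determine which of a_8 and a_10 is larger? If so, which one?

Following every chain through a_10: above a_10 we get a_12, a_11, a_7, a_5, a_3, a_4.
a_8 is not reached, and no chain runs the other way from a_8 to a_10.
So the given relations leave the order of a_10 and a_8 undetermined.

undetermined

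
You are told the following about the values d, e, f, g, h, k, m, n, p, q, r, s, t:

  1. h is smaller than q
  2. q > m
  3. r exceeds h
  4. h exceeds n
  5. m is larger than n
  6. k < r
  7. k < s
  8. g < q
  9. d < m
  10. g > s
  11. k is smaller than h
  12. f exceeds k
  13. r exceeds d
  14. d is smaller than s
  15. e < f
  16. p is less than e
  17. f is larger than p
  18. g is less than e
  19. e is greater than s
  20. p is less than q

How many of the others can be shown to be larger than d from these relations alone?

7

The elements the relations force above d are s, r, g, m, q, e, f — no chain reaches any other.
That is 7.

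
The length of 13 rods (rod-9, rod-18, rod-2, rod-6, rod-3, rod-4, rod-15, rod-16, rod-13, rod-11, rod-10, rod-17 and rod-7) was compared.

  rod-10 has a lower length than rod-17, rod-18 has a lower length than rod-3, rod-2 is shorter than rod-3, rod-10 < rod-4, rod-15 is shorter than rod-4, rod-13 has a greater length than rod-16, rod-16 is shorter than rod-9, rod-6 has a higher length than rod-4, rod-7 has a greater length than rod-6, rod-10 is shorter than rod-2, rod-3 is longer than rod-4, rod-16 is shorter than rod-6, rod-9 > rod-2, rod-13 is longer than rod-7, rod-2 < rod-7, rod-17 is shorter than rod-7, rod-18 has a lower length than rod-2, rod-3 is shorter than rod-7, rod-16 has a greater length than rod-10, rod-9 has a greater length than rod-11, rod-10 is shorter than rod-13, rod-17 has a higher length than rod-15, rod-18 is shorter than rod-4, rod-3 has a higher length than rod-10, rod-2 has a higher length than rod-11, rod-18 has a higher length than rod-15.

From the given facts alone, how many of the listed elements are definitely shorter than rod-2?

Directly below rod-2: rod-11, rod-10, rod-18.
One step further: rod-15 (4 so far).
No other element is forced below rod-2 by the given relations, so the count is 4.

4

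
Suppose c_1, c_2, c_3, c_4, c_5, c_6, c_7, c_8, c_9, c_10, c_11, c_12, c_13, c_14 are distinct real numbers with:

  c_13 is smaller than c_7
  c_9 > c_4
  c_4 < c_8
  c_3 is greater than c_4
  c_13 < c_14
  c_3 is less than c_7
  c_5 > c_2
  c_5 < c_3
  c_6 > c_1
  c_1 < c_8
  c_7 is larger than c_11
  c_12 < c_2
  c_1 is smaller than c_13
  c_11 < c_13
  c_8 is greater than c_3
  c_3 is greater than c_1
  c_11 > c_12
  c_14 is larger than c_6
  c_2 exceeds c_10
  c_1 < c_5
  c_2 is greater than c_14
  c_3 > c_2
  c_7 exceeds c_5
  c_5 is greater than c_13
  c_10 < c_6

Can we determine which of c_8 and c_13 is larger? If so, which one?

Chaining the given relations: c_13 < c_14 < c_2 < c_5 < c_3 < c_8.
So c_8 is larger.

c_8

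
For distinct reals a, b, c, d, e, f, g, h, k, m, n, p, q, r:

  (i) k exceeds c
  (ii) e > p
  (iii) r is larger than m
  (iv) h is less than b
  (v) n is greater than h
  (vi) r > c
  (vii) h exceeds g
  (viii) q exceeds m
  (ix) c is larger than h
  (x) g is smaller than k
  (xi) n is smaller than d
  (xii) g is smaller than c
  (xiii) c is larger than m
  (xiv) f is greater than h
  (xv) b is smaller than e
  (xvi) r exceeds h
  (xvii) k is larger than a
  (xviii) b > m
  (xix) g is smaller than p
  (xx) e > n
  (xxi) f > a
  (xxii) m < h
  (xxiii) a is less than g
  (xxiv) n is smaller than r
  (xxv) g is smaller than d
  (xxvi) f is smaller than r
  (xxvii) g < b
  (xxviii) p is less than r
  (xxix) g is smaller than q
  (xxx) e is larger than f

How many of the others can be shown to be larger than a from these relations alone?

The elements the relations force above a are g, h, b, c, k, p, n, f, e, r, d, q — no chain reaches any other.
That is 12.

12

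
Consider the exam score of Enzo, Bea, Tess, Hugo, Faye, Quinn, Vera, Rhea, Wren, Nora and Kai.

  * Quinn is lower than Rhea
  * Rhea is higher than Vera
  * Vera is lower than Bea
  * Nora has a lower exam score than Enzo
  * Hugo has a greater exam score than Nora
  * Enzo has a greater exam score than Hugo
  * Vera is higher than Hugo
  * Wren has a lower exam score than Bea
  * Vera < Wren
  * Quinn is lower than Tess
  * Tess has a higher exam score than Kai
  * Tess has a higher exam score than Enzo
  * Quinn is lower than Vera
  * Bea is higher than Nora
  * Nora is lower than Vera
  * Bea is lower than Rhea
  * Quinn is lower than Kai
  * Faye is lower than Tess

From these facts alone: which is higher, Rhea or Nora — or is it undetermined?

Rhea

Link the given pairs in sequence: Nora < Hugo; Hugo < Vera; Vera < Wren; Wren < Bea; Bea < Rhea.
Together: Nora < Hugo < Vera < Wren < Bea < Rhea.
So Rhea is higher.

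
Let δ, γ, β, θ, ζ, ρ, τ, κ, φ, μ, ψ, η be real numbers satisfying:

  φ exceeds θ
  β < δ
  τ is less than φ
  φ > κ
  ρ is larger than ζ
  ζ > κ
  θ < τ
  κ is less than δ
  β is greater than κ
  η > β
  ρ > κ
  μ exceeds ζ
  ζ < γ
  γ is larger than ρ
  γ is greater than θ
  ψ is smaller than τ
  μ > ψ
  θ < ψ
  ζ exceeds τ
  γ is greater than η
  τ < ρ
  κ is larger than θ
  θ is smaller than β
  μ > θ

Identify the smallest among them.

κ is not least since θ < κ; ψ is not least since θ < ψ; τ is not least since θ < τ; φ is not least since τ < φ; β is not least since θ < β; ζ is not least since κ < ζ; η is not least since β < η; μ is not least since θ < μ; ρ is not least since κ < ρ; δ is not least since β < δ; γ is not least since ρ < γ.
Only θ has nothing below it, so θ is the smallest.

θ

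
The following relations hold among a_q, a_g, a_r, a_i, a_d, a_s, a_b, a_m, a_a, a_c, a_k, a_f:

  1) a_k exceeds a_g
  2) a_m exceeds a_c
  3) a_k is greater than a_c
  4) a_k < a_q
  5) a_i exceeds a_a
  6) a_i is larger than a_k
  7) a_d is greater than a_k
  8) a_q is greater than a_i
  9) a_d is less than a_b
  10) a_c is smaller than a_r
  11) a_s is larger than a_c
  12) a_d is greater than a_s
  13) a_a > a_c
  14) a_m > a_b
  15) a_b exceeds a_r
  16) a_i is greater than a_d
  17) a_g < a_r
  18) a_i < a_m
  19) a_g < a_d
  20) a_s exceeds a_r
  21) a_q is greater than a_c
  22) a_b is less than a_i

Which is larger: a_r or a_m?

a_m

Link the given pairs in sequence: a_r < a_s; a_s < a_d; a_d < a_b; a_b < a_i; a_i < a_m.
Chaining these gives a_r < a_s < a_d < a_b < a_i < a_m.
So a_r < a_m; a_m is the larger of the two.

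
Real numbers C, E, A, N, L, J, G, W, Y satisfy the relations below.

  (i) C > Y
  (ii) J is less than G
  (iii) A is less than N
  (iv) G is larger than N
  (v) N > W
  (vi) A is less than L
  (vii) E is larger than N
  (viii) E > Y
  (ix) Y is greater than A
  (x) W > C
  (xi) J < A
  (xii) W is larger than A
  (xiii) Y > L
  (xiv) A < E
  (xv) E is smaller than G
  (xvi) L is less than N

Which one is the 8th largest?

The consecutive relations fix a unique order: J < A < L < Y < C < W < N < E < G.
The 8th largest is A.

A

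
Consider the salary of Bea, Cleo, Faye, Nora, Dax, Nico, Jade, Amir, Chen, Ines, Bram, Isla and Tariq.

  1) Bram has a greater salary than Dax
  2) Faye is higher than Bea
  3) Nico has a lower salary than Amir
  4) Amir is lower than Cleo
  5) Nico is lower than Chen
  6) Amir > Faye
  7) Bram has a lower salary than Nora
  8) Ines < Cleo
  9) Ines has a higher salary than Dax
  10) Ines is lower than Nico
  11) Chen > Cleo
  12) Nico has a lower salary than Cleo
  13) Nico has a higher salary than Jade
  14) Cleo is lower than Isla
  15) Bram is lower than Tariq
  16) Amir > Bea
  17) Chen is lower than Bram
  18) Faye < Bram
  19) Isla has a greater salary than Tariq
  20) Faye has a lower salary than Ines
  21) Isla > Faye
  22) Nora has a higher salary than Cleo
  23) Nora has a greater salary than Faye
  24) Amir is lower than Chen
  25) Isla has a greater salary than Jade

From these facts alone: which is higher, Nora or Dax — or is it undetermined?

Link the given pairs in sequence: Dax < Ines; Ines < Nico; Nico < Amir; Amir < Cleo; Cleo < Chen; Chen < Bram; Bram < Nora.
Chaining these gives Dax < Ines < Nico < Amir < Cleo < Chen < Bram < Nora.
So Nora is higher.

Nora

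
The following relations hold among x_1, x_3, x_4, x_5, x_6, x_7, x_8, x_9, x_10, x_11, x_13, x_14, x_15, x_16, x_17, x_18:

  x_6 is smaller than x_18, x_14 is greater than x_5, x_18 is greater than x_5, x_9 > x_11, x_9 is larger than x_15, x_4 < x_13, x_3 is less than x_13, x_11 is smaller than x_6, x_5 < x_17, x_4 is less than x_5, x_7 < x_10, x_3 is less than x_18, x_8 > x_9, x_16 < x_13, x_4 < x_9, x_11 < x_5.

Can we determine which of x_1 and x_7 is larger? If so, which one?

Following every chain through x_7: above x_7 we get x_10.
x_1 is not reached, and no chain runs the other way from x_1 to x_7.
So the given relations leave the order of x_7 and x_1 undetermined.

undetermined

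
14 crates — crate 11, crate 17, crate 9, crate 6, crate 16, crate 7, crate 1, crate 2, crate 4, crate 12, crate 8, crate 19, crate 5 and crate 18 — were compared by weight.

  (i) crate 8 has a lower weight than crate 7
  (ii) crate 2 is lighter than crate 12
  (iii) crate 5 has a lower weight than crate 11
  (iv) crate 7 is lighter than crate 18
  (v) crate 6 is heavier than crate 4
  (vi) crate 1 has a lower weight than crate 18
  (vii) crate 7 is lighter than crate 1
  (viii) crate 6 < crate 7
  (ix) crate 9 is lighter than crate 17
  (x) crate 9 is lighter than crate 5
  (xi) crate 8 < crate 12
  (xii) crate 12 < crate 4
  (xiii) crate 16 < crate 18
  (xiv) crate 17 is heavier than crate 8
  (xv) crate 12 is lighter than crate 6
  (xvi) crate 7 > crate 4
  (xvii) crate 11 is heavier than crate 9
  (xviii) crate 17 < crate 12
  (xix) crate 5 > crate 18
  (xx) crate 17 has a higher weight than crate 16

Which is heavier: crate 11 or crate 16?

crate 16 < crate 17 and crate 17 < crate 12 give crate 16 < crate 12.
With crate 12 < crate 6: crate 16 < crate 17 < crate 12 < crate 6.
Then crate 6 < crate 7 extends the chain to crate 7.
Then crate 7 < crate 1 extends the chain to crate 1.
With crate 1 < crate 18: crate 16 < crate 17 < crate 12 < crate 6 < crate 7 < crate 1 < crate 18.
Then crate 18 < crate 5 extends the chain to crate 5.
With crate 5 < crate 11: crate 16 < crate 17 < crate 12 < crate 6 < crate 7 < crate 1 < crate 18 < crate 5 < crate 11.
So crate 16 < crate 11; crate 11 is the heavier of the two.

crate 11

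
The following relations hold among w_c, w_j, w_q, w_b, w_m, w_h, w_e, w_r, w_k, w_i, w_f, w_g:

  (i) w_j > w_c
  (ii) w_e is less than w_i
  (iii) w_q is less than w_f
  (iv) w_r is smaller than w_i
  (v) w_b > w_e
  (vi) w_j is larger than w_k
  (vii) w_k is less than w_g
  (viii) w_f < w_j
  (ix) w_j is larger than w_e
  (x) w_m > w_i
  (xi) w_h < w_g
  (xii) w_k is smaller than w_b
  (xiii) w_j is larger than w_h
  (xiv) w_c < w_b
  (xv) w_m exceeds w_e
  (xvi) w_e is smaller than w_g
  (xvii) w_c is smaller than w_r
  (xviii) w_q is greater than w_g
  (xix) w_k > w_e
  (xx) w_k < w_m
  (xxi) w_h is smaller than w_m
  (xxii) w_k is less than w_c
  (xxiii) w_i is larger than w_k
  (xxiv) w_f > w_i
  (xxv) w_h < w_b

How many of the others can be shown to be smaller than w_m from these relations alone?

Directly below w_m: w_e, w_h, w_k, w_i.
One step further: w_r (5 so far).
One step further: w_c (6 so far).
Nothing else is reachable below w_m; 6 in all.

6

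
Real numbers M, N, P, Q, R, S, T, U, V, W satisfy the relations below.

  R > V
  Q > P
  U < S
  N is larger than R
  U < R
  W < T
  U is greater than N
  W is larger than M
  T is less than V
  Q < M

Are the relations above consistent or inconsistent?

inconsistent

We have U < R stated directly, yet also R < N < U by chaining the others — so R < U. Contradiction.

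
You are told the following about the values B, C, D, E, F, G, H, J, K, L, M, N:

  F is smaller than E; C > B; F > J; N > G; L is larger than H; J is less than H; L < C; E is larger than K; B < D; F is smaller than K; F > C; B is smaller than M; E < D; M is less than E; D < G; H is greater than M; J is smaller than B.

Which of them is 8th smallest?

K

The consecutive relations fix a unique order: J < B < M < H < L < C < F < K < E < D < G < N.
The 8th smallest is K.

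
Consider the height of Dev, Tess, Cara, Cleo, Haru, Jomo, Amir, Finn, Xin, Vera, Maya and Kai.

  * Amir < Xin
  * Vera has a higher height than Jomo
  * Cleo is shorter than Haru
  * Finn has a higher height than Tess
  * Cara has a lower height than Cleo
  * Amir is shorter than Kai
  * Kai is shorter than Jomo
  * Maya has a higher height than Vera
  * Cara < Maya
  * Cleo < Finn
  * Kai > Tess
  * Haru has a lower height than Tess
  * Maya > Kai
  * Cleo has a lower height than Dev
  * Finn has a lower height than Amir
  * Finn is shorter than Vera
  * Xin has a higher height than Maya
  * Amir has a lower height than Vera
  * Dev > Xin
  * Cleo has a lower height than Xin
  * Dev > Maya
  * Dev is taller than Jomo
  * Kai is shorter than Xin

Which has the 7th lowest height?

Kai

The consecutive relations fix a unique order: Cara < Cleo < Haru < Tess < Finn < Amir < Kai < Jomo < Vera < Maya < Xin < Dev.
Counting 7 from the smallest end gives Kai.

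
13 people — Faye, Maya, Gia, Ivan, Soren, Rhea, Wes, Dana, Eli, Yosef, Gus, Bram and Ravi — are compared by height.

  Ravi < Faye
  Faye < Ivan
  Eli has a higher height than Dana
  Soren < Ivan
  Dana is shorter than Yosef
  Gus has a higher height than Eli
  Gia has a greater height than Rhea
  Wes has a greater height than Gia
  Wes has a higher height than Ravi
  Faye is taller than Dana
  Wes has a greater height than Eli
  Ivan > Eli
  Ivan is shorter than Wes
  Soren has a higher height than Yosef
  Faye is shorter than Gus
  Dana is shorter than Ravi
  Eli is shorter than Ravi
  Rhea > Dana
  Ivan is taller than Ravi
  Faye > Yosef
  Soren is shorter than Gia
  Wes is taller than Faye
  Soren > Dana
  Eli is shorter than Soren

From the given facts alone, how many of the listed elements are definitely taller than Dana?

10

From Dana the given relations immediately reach Eli, Ravi, Yosef, Faye, Soren, Rhea.
From those, Gus, Ivan, Gia, Wes — 10 in total.
Nothing else is reachable above Dana; 10 in all.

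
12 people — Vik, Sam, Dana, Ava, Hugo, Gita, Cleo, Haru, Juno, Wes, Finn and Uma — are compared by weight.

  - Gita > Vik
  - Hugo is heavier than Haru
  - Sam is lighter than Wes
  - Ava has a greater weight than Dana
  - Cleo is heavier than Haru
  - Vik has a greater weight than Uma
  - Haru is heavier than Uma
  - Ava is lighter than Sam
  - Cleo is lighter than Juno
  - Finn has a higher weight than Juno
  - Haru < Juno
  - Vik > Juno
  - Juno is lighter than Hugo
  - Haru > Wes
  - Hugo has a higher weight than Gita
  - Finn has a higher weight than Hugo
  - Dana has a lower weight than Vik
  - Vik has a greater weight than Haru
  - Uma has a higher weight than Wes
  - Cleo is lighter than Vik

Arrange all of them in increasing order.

Dana < Ava < Sam < Wes < Uma < Haru < Cleo < Juno < Vik < Gita < Hugo < Finn

The consecutive links are each given: Dana < Ava; Ava < Sam; Sam < Wes; Wes < Uma; Uma < Haru; Haru < Cleo; Cleo < Juno; Juno < Vik; Vik < Gita; Gita < Hugo; Hugo < Finn.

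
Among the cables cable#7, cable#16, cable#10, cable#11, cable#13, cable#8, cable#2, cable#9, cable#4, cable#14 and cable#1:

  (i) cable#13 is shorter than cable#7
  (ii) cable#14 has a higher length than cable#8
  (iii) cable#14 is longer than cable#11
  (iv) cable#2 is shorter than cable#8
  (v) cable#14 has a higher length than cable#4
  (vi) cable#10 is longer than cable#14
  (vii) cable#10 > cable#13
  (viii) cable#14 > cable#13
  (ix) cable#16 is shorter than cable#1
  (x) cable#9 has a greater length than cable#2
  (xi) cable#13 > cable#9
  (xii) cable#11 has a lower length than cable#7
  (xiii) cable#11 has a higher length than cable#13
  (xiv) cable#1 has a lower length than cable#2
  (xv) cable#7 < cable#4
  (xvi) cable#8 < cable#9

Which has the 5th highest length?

Chaining the given pairs: cable#16 < cable#1 < cable#2 < cable#8 < cable#9 < cable#13 < cable#11 < cable#7 < cable#4 < cable#14 < cable#10.
Counting 5 from the largest end gives cable#11.

cable#11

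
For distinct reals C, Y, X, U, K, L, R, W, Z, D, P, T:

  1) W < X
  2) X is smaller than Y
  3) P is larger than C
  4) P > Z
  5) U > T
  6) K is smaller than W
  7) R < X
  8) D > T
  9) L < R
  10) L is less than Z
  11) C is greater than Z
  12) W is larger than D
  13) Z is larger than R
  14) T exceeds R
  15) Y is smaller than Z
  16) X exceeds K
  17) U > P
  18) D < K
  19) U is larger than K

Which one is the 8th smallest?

Piecing the relations together gives one ordering: L < R < T < D < K < W < X < Y < Z < C < P < U.
Counting 8 from the smallest end gives Y.

Y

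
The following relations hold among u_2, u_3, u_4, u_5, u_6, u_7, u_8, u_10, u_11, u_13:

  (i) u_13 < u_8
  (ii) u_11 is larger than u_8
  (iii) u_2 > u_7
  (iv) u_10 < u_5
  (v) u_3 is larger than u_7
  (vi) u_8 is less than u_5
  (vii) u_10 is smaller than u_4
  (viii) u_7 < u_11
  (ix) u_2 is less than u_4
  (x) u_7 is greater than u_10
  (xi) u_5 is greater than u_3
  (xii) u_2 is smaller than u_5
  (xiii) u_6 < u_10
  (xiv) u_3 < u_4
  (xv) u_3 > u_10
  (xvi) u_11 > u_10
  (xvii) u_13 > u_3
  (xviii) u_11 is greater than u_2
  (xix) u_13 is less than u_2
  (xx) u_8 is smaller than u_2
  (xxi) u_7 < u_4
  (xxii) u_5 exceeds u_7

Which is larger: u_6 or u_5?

Link the given pairs in sequence: u_6 < u_10; u_10 < u_7; u_7 < u_3; u_3 < u_13; u_13 < u_8; u_8 < u_2; u_2 < u_5.
Chaining these gives u_6 < u_10 < u_7 < u_3 < u_13 < u_8 < u_2 < u_5.
So u_6 < u_5; u_5 is the larger of the two.

u_5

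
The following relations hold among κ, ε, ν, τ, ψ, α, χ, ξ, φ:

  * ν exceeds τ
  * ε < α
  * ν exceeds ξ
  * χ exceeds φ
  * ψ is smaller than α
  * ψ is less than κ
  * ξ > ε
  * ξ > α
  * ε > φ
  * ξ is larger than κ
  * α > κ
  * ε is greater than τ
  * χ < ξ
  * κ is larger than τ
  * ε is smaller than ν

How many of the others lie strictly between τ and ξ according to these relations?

3

Chaining upward from τ reaches: ε, κ, α, ν.
Chaining downward from ξ reaches: ψ, φ, χ, ε, κ, α.
Strictly between τ and ξ are those in both lists: ε, κ, α — 3 elements.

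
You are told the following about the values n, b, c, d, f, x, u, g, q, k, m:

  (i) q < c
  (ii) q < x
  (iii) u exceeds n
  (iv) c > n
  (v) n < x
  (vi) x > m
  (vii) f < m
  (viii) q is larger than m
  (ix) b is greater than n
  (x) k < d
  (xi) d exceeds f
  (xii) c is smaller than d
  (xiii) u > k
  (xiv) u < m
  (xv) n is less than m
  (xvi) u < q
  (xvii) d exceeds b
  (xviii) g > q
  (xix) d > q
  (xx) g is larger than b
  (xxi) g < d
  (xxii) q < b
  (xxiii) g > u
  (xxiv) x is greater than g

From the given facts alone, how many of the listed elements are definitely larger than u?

7

From u the given relations immediately reach m, q, g.
From those, c, b, d, x — 7 in total.
No other element is forced above u by the given relations, so the count is 7.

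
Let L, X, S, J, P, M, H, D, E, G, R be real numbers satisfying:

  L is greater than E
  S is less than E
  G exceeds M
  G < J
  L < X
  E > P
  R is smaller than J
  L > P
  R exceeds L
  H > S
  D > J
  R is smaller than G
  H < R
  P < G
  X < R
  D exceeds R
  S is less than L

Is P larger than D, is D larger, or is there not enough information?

P < E and E < L give P < L.
With L < X: P < E < L < X.
Then X < R extends the chain to R.
Then R < G extends the chain to G.
Then G < J extends the chain to J.
Then J < D extends the chain to D.
So D is larger.

D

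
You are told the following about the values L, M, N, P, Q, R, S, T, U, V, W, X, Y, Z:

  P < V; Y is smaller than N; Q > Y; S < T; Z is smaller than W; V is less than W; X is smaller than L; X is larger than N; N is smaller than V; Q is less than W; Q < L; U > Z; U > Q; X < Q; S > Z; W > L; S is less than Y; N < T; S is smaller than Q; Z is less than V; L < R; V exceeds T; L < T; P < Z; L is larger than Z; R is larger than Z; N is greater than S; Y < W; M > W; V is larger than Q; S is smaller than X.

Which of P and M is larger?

P < Z and Z < S give P < S.
With S < Y: P < Z < S < Y.
Then Y < N extends the chain to N.
Then N < X extends the chain to X.
Then X < Q extends the chain to Q.
Then Q < L extends the chain to L.
Then L < T extends the chain to T.
Then T < V extends the chain to V.
With V < W: P < Z < S < Y < N < X < Q < L < T < V < W.
Then W < M extends the chain to M.
So P < M; M is the larger of the two.

M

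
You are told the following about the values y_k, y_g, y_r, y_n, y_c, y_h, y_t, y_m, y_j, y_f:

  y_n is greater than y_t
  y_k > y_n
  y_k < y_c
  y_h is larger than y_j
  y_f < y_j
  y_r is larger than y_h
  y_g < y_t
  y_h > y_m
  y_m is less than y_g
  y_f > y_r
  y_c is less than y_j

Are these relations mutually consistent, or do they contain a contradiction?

We have y_f < y_j stated directly, yet also y_j < y_h < y_r < y_f by chaining the others — so y_j < y_f. Contradiction.

inconsistent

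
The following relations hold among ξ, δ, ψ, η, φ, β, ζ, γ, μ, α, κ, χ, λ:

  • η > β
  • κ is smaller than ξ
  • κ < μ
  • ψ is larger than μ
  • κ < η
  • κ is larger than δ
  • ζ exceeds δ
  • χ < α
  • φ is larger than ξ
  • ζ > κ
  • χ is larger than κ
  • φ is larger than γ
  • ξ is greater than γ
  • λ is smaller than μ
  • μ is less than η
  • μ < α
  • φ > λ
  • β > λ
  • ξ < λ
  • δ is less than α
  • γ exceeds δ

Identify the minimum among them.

γ is not least since δ < γ; κ is not least since δ < κ; ξ is not least since γ < ξ; ζ is not least since κ < ζ; λ is not least since ξ < λ; μ is not least since λ < μ; ψ is not least since μ < ψ; β is not least since λ < β; χ is not least since κ < χ; α is not least since χ < α; η is not least since κ < η; φ is not least since γ < φ.
Only δ has nothing below it, so δ is the minimum.

δ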